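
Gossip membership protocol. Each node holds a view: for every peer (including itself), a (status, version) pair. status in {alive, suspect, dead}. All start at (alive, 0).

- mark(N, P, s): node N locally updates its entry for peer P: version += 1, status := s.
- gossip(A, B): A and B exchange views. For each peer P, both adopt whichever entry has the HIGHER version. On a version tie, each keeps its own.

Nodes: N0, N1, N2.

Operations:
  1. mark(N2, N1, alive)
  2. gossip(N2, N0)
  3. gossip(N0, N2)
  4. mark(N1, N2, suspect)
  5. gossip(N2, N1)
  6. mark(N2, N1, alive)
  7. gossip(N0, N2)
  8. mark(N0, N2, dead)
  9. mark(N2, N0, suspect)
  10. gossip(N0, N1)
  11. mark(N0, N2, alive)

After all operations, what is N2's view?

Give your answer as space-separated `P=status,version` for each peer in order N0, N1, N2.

Op 1: N2 marks N1=alive -> (alive,v1)
Op 2: gossip N2<->N0 -> N2.N0=(alive,v0) N2.N1=(alive,v1) N2.N2=(alive,v0) | N0.N0=(alive,v0) N0.N1=(alive,v1) N0.N2=(alive,v0)
Op 3: gossip N0<->N2 -> N0.N0=(alive,v0) N0.N1=(alive,v1) N0.N2=(alive,v0) | N2.N0=(alive,v0) N2.N1=(alive,v1) N2.N2=(alive,v0)
Op 4: N1 marks N2=suspect -> (suspect,v1)
Op 5: gossip N2<->N1 -> N2.N0=(alive,v0) N2.N1=(alive,v1) N2.N2=(suspect,v1) | N1.N0=(alive,v0) N1.N1=(alive,v1) N1.N2=(suspect,v1)
Op 6: N2 marks N1=alive -> (alive,v2)
Op 7: gossip N0<->N2 -> N0.N0=(alive,v0) N0.N1=(alive,v2) N0.N2=(suspect,v1) | N2.N0=(alive,v0) N2.N1=(alive,v2) N2.N2=(suspect,v1)
Op 8: N0 marks N2=dead -> (dead,v2)
Op 9: N2 marks N0=suspect -> (suspect,v1)
Op 10: gossip N0<->N1 -> N0.N0=(alive,v0) N0.N1=(alive,v2) N0.N2=(dead,v2) | N1.N0=(alive,v0) N1.N1=(alive,v2) N1.N2=(dead,v2)
Op 11: N0 marks N2=alive -> (alive,v3)

Answer: N0=suspect,1 N1=alive,2 N2=suspect,1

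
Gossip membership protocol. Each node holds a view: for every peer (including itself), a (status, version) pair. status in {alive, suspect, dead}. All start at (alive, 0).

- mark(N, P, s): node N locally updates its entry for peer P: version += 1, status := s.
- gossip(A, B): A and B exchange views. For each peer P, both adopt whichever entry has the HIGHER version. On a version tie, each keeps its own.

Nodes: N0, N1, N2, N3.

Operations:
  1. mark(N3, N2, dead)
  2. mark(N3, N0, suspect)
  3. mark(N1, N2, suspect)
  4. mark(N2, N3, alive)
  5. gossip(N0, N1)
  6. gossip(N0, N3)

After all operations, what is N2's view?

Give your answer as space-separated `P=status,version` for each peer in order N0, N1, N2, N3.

Op 1: N3 marks N2=dead -> (dead,v1)
Op 2: N3 marks N0=suspect -> (suspect,v1)
Op 3: N1 marks N2=suspect -> (suspect,v1)
Op 4: N2 marks N3=alive -> (alive,v1)
Op 5: gossip N0<->N1 -> N0.N0=(alive,v0) N0.N1=(alive,v0) N0.N2=(suspect,v1) N0.N3=(alive,v0) | N1.N0=(alive,v0) N1.N1=(alive,v0) N1.N2=(suspect,v1) N1.N3=(alive,v0)
Op 6: gossip N0<->N3 -> N0.N0=(suspect,v1) N0.N1=(alive,v0) N0.N2=(suspect,v1) N0.N3=(alive,v0) | N3.N0=(suspect,v1) N3.N1=(alive,v0) N3.N2=(dead,v1) N3.N3=(alive,v0)

Answer: N0=alive,0 N1=alive,0 N2=alive,0 N3=alive,1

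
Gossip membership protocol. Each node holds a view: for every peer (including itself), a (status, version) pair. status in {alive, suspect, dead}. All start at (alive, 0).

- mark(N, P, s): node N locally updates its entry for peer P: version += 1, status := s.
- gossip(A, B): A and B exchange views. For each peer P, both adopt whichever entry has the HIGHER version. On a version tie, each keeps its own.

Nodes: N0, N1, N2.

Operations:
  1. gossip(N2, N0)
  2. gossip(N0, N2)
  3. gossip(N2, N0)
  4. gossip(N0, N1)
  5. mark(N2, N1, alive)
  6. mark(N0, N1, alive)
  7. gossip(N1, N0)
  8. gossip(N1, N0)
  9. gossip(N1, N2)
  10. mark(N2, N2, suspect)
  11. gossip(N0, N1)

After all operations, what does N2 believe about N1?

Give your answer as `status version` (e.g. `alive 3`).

Op 1: gossip N2<->N0 -> N2.N0=(alive,v0) N2.N1=(alive,v0) N2.N2=(alive,v0) | N0.N0=(alive,v0) N0.N1=(alive,v0) N0.N2=(alive,v0)
Op 2: gossip N0<->N2 -> N0.N0=(alive,v0) N0.N1=(alive,v0) N0.N2=(alive,v0) | N2.N0=(alive,v0) N2.N1=(alive,v0) N2.N2=(alive,v0)
Op 3: gossip N2<->N0 -> N2.N0=(alive,v0) N2.N1=(alive,v0) N2.N2=(alive,v0) | N0.N0=(alive,v0) N0.N1=(alive,v0) N0.N2=(alive,v0)
Op 4: gossip N0<->N1 -> N0.N0=(alive,v0) N0.N1=(alive,v0) N0.N2=(alive,v0) | N1.N0=(alive,v0) N1.N1=(alive,v0) N1.N2=(alive,v0)
Op 5: N2 marks N1=alive -> (alive,v1)
Op 6: N0 marks N1=alive -> (alive,v1)
Op 7: gossip N1<->N0 -> N1.N0=(alive,v0) N1.N1=(alive,v1) N1.N2=(alive,v0) | N0.N0=(alive,v0) N0.N1=(alive,v1) N0.N2=(alive,v0)
Op 8: gossip N1<->N0 -> N1.N0=(alive,v0) N1.N1=(alive,v1) N1.N2=(alive,v0) | N0.N0=(alive,v0) N0.N1=(alive,v1) N0.N2=(alive,v0)
Op 9: gossip N1<->N2 -> N1.N0=(alive,v0) N1.N1=(alive,v1) N1.N2=(alive,v0) | N2.N0=(alive,v0) N2.N1=(alive,v1) N2.N2=(alive,v0)
Op 10: N2 marks N2=suspect -> (suspect,v1)
Op 11: gossip N0<->N1 -> N0.N0=(alive,v0) N0.N1=(alive,v1) N0.N2=(alive,v0) | N1.N0=(alive,v0) N1.N1=(alive,v1) N1.N2=(alive,v0)

Answer: alive 1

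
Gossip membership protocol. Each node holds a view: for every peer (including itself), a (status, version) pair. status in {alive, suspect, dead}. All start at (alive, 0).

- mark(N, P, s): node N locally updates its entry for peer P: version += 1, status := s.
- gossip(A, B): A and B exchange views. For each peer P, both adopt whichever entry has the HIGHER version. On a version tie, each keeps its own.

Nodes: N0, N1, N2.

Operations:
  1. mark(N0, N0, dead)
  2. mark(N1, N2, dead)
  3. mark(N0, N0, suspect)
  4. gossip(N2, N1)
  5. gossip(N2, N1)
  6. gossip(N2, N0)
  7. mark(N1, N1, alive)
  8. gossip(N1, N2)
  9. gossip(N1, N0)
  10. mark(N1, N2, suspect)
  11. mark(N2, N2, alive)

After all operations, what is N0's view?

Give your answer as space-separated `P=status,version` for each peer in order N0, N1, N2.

Op 1: N0 marks N0=dead -> (dead,v1)
Op 2: N1 marks N2=dead -> (dead,v1)
Op 3: N0 marks N0=suspect -> (suspect,v2)
Op 4: gossip N2<->N1 -> N2.N0=(alive,v0) N2.N1=(alive,v0) N2.N2=(dead,v1) | N1.N0=(alive,v0) N1.N1=(alive,v0) N1.N2=(dead,v1)
Op 5: gossip N2<->N1 -> N2.N0=(alive,v0) N2.N1=(alive,v0) N2.N2=(dead,v1) | N1.N0=(alive,v0) N1.N1=(alive,v0) N1.N2=(dead,v1)
Op 6: gossip N2<->N0 -> N2.N0=(suspect,v2) N2.N1=(alive,v0) N2.N2=(dead,v1) | N0.N0=(suspect,v2) N0.N1=(alive,v0) N0.N2=(dead,v1)
Op 7: N1 marks N1=alive -> (alive,v1)
Op 8: gossip N1<->N2 -> N1.N0=(suspect,v2) N1.N1=(alive,v1) N1.N2=(dead,v1) | N2.N0=(suspect,v2) N2.N1=(alive,v1) N2.N2=(dead,v1)
Op 9: gossip N1<->N0 -> N1.N0=(suspect,v2) N1.N1=(alive,v1) N1.N2=(dead,v1) | N0.N0=(suspect,v2) N0.N1=(alive,v1) N0.N2=(dead,v1)
Op 10: N1 marks N2=suspect -> (suspect,v2)
Op 11: N2 marks N2=alive -> (alive,v2)

Answer: N0=suspect,2 N1=alive,1 N2=dead,1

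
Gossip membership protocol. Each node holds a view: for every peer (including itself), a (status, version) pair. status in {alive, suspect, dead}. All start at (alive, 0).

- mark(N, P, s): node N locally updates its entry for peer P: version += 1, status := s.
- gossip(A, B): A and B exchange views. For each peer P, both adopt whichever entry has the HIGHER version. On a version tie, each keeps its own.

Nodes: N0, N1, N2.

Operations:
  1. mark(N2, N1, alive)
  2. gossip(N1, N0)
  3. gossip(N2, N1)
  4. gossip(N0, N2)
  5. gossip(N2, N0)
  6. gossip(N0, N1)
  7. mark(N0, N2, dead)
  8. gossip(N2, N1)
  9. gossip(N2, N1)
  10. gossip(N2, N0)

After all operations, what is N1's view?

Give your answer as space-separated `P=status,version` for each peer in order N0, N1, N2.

Op 1: N2 marks N1=alive -> (alive,v1)
Op 2: gossip N1<->N0 -> N1.N0=(alive,v0) N1.N1=(alive,v0) N1.N2=(alive,v0) | N0.N0=(alive,v0) N0.N1=(alive,v0) N0.N2=(alive,v0)
Op 3: gossip N2<->N1 -> N2.N0=(alive,v0) N2.N1=(alive,v1) N2.N2=(alive,v0) | N1.N0=(alive,v0) N1.N1=(alive,v1) N1.N2=(alive,v0)
Op 4: gossip N0<->N2 -> N0.N0=(alive,v0) N0.N1=(alive,v1) N0.N2=(alive,v0) | N2.N0=(alive,v0) N2.N1=(alive,v1) N2.N2=(alive,v0)
Op 5: gossip N2<->N0 -> N2.N0=(alive,v0) N2.N1=(alive,v1) N2.N2=(alive,v0) | N0.N0=(alive,v0) N0.N1=(alive,v1) N0.N2=(alive,v0)
Op 6: gossip N0<->N1 -> N0.N0=(alive,v0) N0.N1=(alive,v1) N0.N2=(alive,v0) | N1.N0=(alive,v0) N1.N1=(alive,v1) N1.N2=(alive,v0)
Op 7: N0 marks N2=dead -> (dead,v1)
Op 8: gossip N2<->N1 -> N2.N0=(alive,v0) N2.N1=(alive,v1) N2.N2=(alive,v0) | N1.N0=(alive,v0) N1.N1=(alive,v1) N1.N2=(alive,v0)
Op 9: gossip N2<->N1 -> N2.N0=(alive,v0) N2.N1=(alive,v1) N2.N2=(alive,v0) | N1.N0=(alive,v0) N1.N1=(alive,v1) N1.N2=(alive,v0)
Op 10: gossip N2<->N0 -> N2.N0=(alive,v0) N2.N1=(alive,v1) N2.N2=(dead,v1) | N0.N0=(alive,v0) N0.N1=(alive,v1) N0.N2=(dead,v1)

Answer: N0=alive,0 N1=alive,1 N2=alive,0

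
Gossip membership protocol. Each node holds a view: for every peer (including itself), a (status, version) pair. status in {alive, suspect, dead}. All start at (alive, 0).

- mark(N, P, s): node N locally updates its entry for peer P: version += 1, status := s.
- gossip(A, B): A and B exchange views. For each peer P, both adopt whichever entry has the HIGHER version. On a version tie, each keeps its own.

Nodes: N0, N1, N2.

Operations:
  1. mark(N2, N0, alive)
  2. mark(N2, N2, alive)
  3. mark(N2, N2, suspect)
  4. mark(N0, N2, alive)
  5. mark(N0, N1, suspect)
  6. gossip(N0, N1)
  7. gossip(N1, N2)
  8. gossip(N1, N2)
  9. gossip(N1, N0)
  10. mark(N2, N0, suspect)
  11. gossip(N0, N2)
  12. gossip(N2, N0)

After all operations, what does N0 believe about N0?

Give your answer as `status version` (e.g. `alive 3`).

Answer: suspect 2

Derivation:
Op 1: N2 marks N0=alive -> (alive,v1)
Op 2: N2 marks N2=alive -> (alive,v1)
Op 3: N2 marks N2=suspect -> (suspect,v2)
Op 4: N0 marks N2=alive -> (alive,v1)
Op 5: N0 marks N1=suspect -> (suspect,v1)
Op 6: gossip N0<->N1 -> N0.N0=(alive,v0) N0.N1=(suspect,v1) N0.N2=(alive,v1) | N1.N0=(alive,v0) N1.N1=(suspect,v1) N1.N2=(alive,v1)
Op 7: gossip N1<->N2 -> N1.N0=(alive,v1) N1.N1=(suspect,v1) N1.N2=(suspect,v2) | N2.N0=(alive,v1) N2.N1=(suspect,v1) N2.N2=(suspect,v2)
Op 8: gossip N1<->N2 -> N1.N0=(alive,v1) N1.N1=(suspect,v1) N1.N2=(suspect,v2) | N2.N0=(alive,v1) N2.N1=(suspect,v1) N2.N2=(suspect,v2)
Op 9: gossip N1<->N0 -> N1.N0=(alive,v1) N1.N1=(suspect,v1) N1.N2=(suspect,v2) | N0.N0=(alive,v1) N0.N1=(suspect,v1) N0.N2=(suspect,v2)
Op 10: N2 marks N0=suspect -> (suspect,v2)
Op 11: gossip N0<->N2 -> N0.N0=(suspect,v2) N0.N1=(suspect,v1) N0.N2=(suspect,v2) | N2.N0=(suspect,v2) N2.N1=(suspect,v1) N2.N2=(suspect,v2)
Op 12: gossip N2<->N0 -> N2.N0=(suspect,v2) N2.N1=(suspect,v1) N2.N2=(suspect,v2) | N0.N0=(suspect,v2) N0.N1=(suspect,v1) N0.N2=(suspect,v2)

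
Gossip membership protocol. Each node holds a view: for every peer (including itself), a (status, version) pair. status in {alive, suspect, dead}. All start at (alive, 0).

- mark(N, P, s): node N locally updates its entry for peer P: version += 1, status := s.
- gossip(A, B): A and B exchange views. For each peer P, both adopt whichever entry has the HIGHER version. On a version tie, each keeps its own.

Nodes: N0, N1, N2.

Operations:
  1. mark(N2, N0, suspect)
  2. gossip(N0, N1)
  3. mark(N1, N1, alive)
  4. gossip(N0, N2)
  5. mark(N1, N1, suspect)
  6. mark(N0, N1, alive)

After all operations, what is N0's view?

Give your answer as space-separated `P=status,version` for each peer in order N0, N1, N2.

Op 1: N2 marks N0=suspect -> (suspect,v1)
Op 2: gossip N0<->N1 -> N0.N0=(alive,v0) N0.N1=(alive,v0) N0.N2=(alive,v0) | N1.N0=(alive,v0) N1.N1=(alive,v0) N1.N2=(alive,v0)
Op 3: N1 marks N1=alive -> (alive,v1)
Op 4: gossip N0<->N2 -> N0.N0=(suspect,v1) N0.N1=(alive,v0) N0.N2=(alive,v0) | N2.N0=(suspect,v1) N2.N1=(alive,v0) N2.N2=(alive,v0)
Op 5: N1 marks N1=suspect -> (suspect,v2)
Op 6: N0 marks N1=alive -> (alive,v1)

Answer: N0=suspect,1 N1=alive,1 N2=alive,0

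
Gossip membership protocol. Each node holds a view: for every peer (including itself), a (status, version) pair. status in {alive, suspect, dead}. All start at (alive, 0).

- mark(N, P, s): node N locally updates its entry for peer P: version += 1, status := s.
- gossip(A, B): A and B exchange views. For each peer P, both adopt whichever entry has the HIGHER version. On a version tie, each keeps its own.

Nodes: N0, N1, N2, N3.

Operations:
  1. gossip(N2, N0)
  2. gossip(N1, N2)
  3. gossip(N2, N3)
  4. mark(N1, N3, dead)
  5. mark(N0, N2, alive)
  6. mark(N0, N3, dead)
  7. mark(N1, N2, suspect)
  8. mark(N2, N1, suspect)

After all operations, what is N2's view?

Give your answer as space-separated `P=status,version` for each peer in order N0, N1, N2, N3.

Op 1: gossip N2<->N0 -> N2.N0=(alive,v0) N2.N1=(alive,v0) N2.N2=(alive,v0) N2.N3=(alive,v0) | N0.N0=(alive,v0) N0.N1=(alive,v0) N0.N2=(alive,v0) N0.N3=(alive,v0)
Op 2: gossip N1<->N2 -> N1.N0=(alive,v0) N1.N1=(alive,v0) N1.N2=(alive,v0) N1.N3=(alive,v0) | N2.N0=(alive,v0) N2.N1=(alive,v0) N2.N2=(alive,v0) N2.N3=(alive,v0)
Op 3: gossip N2<->N3 -> N2.N0=(alive,v0) N2.N1=(alive,v0) N2.N2=(alive,v0) N2.N3=(alive,v0) | N3.N0=(alive,v0) N3.N1=(alive,v0) N3.N2=(alive,v0) N3.N3=(alive,v0)
Op 4: N1 marks N3=dead -> (dead,v1)
Op 5: N0 marks N2=alive -> (alive,v1)
Op 6: N0 marks N3=dead -> (dead,v1)
Op 7: N1 marks N2=suspect -> (suspect,v1)
Op 8: N2 marks N1=suspect -> (suspect,v1)

Answer: N0=alive,0 N1=suspect,1 N2=alive,0 N3=alive,0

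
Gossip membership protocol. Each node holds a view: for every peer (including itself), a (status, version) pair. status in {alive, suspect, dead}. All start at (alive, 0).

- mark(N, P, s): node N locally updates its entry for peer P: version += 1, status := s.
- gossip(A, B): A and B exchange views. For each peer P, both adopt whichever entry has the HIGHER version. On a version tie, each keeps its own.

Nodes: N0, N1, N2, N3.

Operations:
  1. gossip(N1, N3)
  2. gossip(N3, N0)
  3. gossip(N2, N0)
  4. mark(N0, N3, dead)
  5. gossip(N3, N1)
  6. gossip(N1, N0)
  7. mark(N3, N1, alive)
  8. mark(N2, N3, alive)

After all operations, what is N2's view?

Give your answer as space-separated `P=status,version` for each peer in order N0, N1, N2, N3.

Op 1: gossip N1<->N3 -> N1.N0=(alive,v0) N1.N1=(alive,v0) N1.N2=(alive,v0) N1.N3=(alive,v0) | N3.N0=(alive,v0) N3.N1=(alive,v0) N3.N2=(alive,v0) N3.N3=(alive,v0)
Op 2: gossip N3<->N0 -> N3.N0=(alive,v0) N3.N1=(alive,v0) N3.N2=(alive,v0) N3.N3=(alive,v0) | N0.N0=(alive,v0) N0.N1=(alive,v0) N0.N2=(alive,v0) N0.N3=(alive,v0)
Op 3: gossip N2<->N0 -> N2.N0=(alive,v0) N2.N1=(alive,v0) N2.N2=(alive,v0) N2.N3=(alive,v0) | N0.N0=(alive,v0) N0.N1=(alive,v0) N0.N2=(alive,v0) N0.N3=(alive,v0)
Op 4: N0 marks N3=dead -> (dead,v1)
Op 5: gossip N3<->N1 -> N3.N0=(alive,v0) N3.N1=(alive,v0) N3.N2=(alive,v0) N3.N3=(alive,v0) | N1.N0=(alive,v0) N1.N1=(alive,v0) N1.N2=(alive,v0) N1.N3=(alive,v0)
Op 6: gossip N1<->N0 -> N1.N0=(alive,v0) N1.N1=(alive,v0) N1.N2=(alive,v0) N1.N3=(dead,v1) | N0.N0=(alive,v0) N0.N1=(alive,v0) N0.N2=(alive,v0) N0.N3=(dead,v1)
Op 7: N3 marks N1=alive -> (alive,v1)
Op 8: N2 marks N3=alive -> (alive,v1)

Answer: N0=alive,0 N1=alive,0 N2=alive,0 N3=alive,1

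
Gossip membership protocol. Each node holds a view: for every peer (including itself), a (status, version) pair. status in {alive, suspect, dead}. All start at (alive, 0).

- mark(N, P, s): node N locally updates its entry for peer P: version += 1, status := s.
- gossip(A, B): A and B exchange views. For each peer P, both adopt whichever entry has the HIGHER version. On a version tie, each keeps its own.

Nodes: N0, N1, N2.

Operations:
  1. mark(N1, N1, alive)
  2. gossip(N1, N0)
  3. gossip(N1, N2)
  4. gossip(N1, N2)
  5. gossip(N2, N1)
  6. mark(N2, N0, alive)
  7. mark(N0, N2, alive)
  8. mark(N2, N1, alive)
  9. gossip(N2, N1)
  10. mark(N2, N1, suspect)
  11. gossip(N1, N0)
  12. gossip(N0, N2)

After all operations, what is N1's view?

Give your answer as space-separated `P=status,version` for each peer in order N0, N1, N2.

Op 1: N1 marks N1=alive -> (alive,v1)
Op 2: gossip N1<->N0 -> N1.N0=(alive,v0) N1.N1=(alive,v1) N1.N2=(alive,v0) | N0.N0=(alive,v0) N0.N1=(alive,v1) N0.N2=(alive,v0)
Op 3: gossip N1<->N2 -> N1.N0=(alive,v0) N1.N1=(alive,v1) N1.N2=(alive,v0) | N2.N0=(alive,v0) N2.N1=(alive,v1) N2.N2=(alive,v0)
Op 4: gossip N1<->N2 -> N1.N0=(alive,v0) N1.N1=(alive,v1) N1.N2=(alive,v0) | N2.N0=(alive,v0) N2.N1=(alive,v1) N2.N2=(alive,v0)
Op 5: gossip N2<->N1 -> N2.N0=(alive,v0) N2.N1=(alive,v1) N2.N2=(alive,v0) | N1.N0=(alive,v0) N1.N1=(alive,v1) N1.N2=(alive,v0)
Op 6: N2 marks N0=alive -> (alive,v1)
Op 7: N0 marks N2=alive -> (alive,v1)
Op 8: N2 marks N1=alive -> (alive,v2)
Op 9: gossip N2<->N1 -> N2.N0=(alive,v1) N2.N1=(alive,v2) N2.N2=(alive,v0) | N1.N0=(alive,v1) N1.N1=(alive,v2) N1.N2=(alive,v0)
Op 10: N2 marks N1=suspect -> (suspect,v3)
Op 11: gossip N1<->N0 -> N1.N0=(alive,v1) N1.N1=(alive,v2) N1.N2=(alive,v1) | N0.N0=(alive,v1) N0.N1=(alive,v2) N0.N2=(alive,v1)
Op 12: gossip N0<->N2 -> N0.N0=(alive,v1) N0.N1=(suspect,v3) N0.N2=(alive,v1) | N2.N0=(alive,v1) N2.N1=(suspect,v3) N2.N2=(alive,v1)

Answer: N0=alive,1 N1=alive,2 N2=alive,1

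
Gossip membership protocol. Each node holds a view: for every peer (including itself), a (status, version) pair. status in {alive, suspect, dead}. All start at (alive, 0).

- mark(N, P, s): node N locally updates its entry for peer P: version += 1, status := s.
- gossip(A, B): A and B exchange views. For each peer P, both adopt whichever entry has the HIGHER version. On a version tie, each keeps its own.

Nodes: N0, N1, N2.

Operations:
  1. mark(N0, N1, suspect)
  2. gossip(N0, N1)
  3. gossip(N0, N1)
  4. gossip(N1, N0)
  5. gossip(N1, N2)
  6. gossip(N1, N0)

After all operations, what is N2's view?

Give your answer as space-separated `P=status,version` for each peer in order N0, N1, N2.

Answer: N0=alive,0 N1=suspect,1 N2=alive,0

Derivation:
Op 1: N0 marks N1=suspect -> (suspect,v1)
Op 2: gossip N0<->N1 -> N0.N0=(alive,v0) N0.N1=(suspect,v1) N0.N2=(alive,v0) | N1.N0=(alive,v0) N1.N1=(suspect,v1) N1.N2=(alive,v0)
Op 3: gossip N0<->N1 -> N0.N0=(alive,v0) N0.N1=(suspect,v1) N0.N2=(alive,v0) | N1.N0=(alive,v0) N1.N1=(suspect,v1) N1.N2=(alive,v0)
Op 4: gossip N1<->N0 -> N1.N0=(alive,v0) N1.N1=(suspect,v1) N1.N2=(alive,v0) | N0.N0=(alive,v0) N0.N1=(suspect,v1) N0.N2=(alive,v0)
Op 5: gossip N1<->N2 -> N1.N0=(alive,v0) N1.N1=(suspect,v1) N1.N2=(alive,v0) | N2.N0=(alive,v0) N2.N1=(suspect,v1) N2.N2=(alive,v0)
Op 6: gossip N1<->N0 -> N1.N0=(alive,v0) N1.N1=(suspect,v1) N1.N2=(alive,v0) | N0.N0=(alive,v0) N0.N1=(suspect,v1) N0.N2=(alive,v0)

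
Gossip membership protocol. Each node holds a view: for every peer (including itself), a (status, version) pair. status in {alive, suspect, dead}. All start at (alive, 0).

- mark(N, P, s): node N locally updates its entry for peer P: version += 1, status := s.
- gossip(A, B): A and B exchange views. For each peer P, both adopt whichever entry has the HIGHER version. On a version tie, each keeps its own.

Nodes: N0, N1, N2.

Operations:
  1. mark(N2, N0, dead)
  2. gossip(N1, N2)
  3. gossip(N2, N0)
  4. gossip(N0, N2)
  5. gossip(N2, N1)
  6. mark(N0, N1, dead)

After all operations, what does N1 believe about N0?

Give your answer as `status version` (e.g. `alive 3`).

Op 1: N2 marks N0=dead -> (dead,v1)
Op 2: gossip N1<->N2 -> N1.N0=(dead,v1) N1.N1=(alive,v0) N1.N2=(alive,v0) | N2.N0=(dead,v1) N2.N1=(alive,v0) N2.N2=(alive,v0)
Op 3: gossip N2<->N0 -> N2.N0=(dead,v1) N2.N1=(alive,v0) N2.N2=(alive,v0) | N0.N0=(dead,v1) N0.N1=(alive,v0) N0.N2=(alive,v0)
Op 4: gossip N0<->N2 -> N0.N0=(dead,v1) N0.N1=(alive,v0) N0.N2=(alive,v0) | N2.N0=(dead,v1) N2.N1=(alive,v0) N2.N2=(alive,v0)
Op 5: gossip N2<->N1 -> N2.N0=(dead,v1) N2.N1=(alive,v0) N2.N2=(alive,v0) | N1.N0=(dead,v1) N1.N1=(alive,v0) N1.N2=(alive,v0)
Op 6: N0 marks N1=dead -> (dead,v1)

Answer: dead 1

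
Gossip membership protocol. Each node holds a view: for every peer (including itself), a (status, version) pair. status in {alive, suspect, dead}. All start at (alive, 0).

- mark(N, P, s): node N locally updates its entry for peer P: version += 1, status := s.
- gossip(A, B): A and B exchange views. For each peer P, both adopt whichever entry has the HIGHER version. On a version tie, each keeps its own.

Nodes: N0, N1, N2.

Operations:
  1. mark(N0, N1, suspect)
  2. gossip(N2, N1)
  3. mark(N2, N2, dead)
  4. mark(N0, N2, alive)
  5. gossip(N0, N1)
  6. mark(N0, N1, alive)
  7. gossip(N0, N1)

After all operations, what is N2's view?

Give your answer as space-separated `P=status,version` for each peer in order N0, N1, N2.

Answer: N0=alive,0 N1=alive,0 N2=dead,1

Derivation:
Op 1: N0 marks N1=suspect -> (suspect,v1)
Op 2: gossip N2<->N1 -> N2.N0=(alive,v0) N2.N1=(alive,v0) N2.N2=(alive,v0) | N1.N0=(alive,v0) N1.N1=(alive,v0) N1.N2=(alive,v0)
Op 3: N2 marks N2=dead -> (dead,v1)
Op 4: N0 marks N2=alive -> (alive,v1)
Op 5: gossip N0<->N1 -> N0.N0=(alive,v0) N0.N1=(suspect,v1) N0.N2=(alive,v1) | N1.N0=(alive,v0) N1.N1=(suspect,v1) N1.N2=(alive,v1)
Op 6: N0 marks N1=alive -> (alive,v2)
Op 7: gossip N0<->N1 -> N0.N0=(alive,v0) N0.N1=(alive,v2) N0.N2=(alive,v1) | N1.N0=(alive,v0) N1.N1=(alive,v2) N1.N2=(alive,v1)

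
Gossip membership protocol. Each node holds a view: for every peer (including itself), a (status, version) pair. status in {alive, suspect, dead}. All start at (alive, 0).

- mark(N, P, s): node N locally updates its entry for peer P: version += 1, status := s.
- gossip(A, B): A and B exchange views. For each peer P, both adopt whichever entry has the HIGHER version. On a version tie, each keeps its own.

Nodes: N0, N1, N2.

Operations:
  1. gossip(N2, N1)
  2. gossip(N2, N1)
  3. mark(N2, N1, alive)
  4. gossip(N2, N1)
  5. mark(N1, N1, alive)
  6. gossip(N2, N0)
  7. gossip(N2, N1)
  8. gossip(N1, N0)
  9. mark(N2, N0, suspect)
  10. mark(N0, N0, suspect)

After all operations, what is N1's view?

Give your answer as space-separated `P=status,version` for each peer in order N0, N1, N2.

Op 1: gossip N2<->N1 -> N2.N0=(alive,v0) N2.N1=(alive,v0) N2.N2=(alive,v0) | N1.N0=(alive,v0) N1.N1=(alive,v0) N1.N2=(alive,v0)
Op 2: gossip N2<->N1 -> N2.N0=(alive,v0) N2.N1=(alive,v0) N2.N2=(alive,v0) | N1.N0=(alive,v0) N1.N1=(alive,v0) N1.N2=(alive,v0)
Op 3: N2 marks N1=alive -> (alive,v1)
Op 4: gossip N2<->N1 -> N2.N0=(alive,v0) N2.N1=(alive,v1) N2.N2=(alive,v0) | N1.N0=(alive,v0) N1.N1=(alive,v1) N1.N2=(alive,v0)
Op 5: N1 marks N1=alive -> (alive,v2)
Op 6: gossip N2<->N0 -> N2.N0=(alive,v0) N2.N1=(alive,v1) N2.N2=(alive,v0) | N0.N0=(alive,v0) N0.N1=(alive,v1) N0.N2=(alive,v0)
Op 7: gossip N2<->N1 -> N2.N0=(alive,v0) N2.N1=(alive,v2) N2.N2=(alive,v0) | N1.N0=(alive,v0) N1.N1=(alive,v2) N1.N2=(alive,v0)
Op 8: gossip N1<->N0 -> N1.N0=(alive,v0) N1.N1=(alive,v2) N1.N2=(alive,v0) | N0.N0=(alive,v0) N0.N1=(alive,v2) N0.N2=(alive,v0)
Op 9: N2 marks N0=suspect -> (suspect,v1)
Op 10: N0 marks N0=suspect -> (suspect,v1)

Answer: N0=alive,0 N1=alive,2 N2=alive,0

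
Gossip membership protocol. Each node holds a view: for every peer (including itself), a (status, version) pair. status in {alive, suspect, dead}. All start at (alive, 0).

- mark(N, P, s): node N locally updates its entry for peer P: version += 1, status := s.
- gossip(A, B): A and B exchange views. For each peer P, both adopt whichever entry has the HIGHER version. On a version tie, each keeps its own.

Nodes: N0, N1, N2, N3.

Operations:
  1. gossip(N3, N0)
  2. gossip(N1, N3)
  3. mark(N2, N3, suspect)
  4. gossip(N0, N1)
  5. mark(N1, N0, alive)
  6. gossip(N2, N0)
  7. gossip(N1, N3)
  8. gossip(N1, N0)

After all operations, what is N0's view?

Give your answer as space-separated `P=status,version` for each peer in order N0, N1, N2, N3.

Answer: N0=alive,1 N1=alive,0 N2=alive,0 N3=suspect,1

Derivation:
Op 1: gossip N3<->N0 -> N3.N0=(alive,v0) N3.N1=(alive,v0) N3.N2=(alive,v0) N3.N3=(alive,v0) | N0.N0=(alive,v0) N0.N1=(alive,v0) N0.N2=(alive,v0) N0.N3=(alive,v0)
Op 2: gossip N1<->N3 -> N1.N0=(alive,v0) N1.N1=(alive,v0) N1.N2=(alive,v0) N1.N3=(alive,v0) | N3.N0=(alive,v0) N3.N1=(alive,v0) N3.N2=(alive,v0) N3.N3=(alive,v0)
Op 3: N2 marks N3=suspect -> (suspect,v1)
Op 4: gossip N0<->N1 -> N0.N0=(alive,v0) N0.N1=(alive,v0) N0.N2=(alive,v0) N0.N3=(alive,v0) | N1.N0=(alive,v0) N1.N1=(alive,v0) N1.N2=(alive,v0) N1.N3=(alive,v0)
Op 5: N1 marks N0=alive -> (alive,v1)
Op 6: gossip N2<->N0 -> N2.N0=(alive,v0) N2.N1=(alive,v0) N2.N2=(alive,v0) N2.N3=(suspect,v1) | N0.N0=(alive,v0) N0.N1=(alive,v0) N0.N2=(alive,v0) N0.N3=(suspect,v1)
Op 7: gossip N1<->N3 -> N1.N0=(alive,v1) N1.N1=(alive,v0) N1.N2=(alive,v0) N1.N3=(alive,v0) | N3.N0=(alive,v1) N3.N1=(alive,v0) N3.N2=(alive,v0) N3.N3=(alive,v0)
Op 8: gossip N1<->N0 -> N1.N0=(alive,v1) N1.N1=(alive,v0) N1.N2=(alive,v0) N1.N3=(suspect,v1) | N0.N0=(alive,v1) N0.N1=(alive,v0) N0.N2=(alive,v0) N0.N3=(suspect,v1)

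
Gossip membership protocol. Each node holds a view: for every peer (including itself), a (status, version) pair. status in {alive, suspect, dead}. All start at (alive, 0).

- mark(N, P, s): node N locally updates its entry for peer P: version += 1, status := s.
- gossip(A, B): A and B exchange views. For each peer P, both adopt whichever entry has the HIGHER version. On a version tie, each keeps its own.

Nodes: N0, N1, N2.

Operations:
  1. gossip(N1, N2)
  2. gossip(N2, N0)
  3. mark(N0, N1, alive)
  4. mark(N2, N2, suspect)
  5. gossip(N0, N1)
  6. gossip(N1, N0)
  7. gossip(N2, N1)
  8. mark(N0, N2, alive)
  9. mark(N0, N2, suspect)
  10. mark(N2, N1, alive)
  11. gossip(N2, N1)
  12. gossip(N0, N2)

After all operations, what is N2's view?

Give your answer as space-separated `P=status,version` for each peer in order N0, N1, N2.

Op 1: gossip N1<->N2 -> N1.N0=(alive,v0) N1.N1=(alive,v0) N1.N2=(alive,v0) | N2.N0=(alive,v0) N2.N1=(alive,v0) N2.N2=(alive,v0)
Op 2: gossip N2<->N0 -> N2.N0=(alive,v0) N2.N1=(alive,v0) N2.N2=(alive,v0) | N0.N0=(alive,v0) N0.N1=(alive,v0) N0.N2=(alive,v0)
Op 3: N0 marks N1=alive -> (alive,v1)
Op 4: N2 marks N2=suspect -> (suspect,v1)
Op 5: gossip N0<->N1 -> N0.N0=(alive,v0) N0.N1=(alive,v1) N0.N2=(alive,v0) | N1.N0=(alive,v0) N1.N1=(alive,v1) N1.N2=(alive,v0)
Op 6: gossip N1<->N0 -> N1.N0=(alive,v0) N1.N1=(alive,v1) N1.N2=(alive,v0) | N0.N0=(alive,v0) N0.N1=(alive,v1) N0.N2=(alive,v0)
Op 7: gossip N2<->N1 -> N2.N0=(alive,v0) N2.N1=(alive,v1) N2.N2=(suspect,v1) | N1.N0=(alive,v0) N1.N1=(alive,v1) N1.N2=(suspect,v1)
Op 8: N0 marks N2=alive -> (alive,v1)
Op 9: N0 marks N2=suspect -> (suspect,v2)
Op 10: N2 marks N1=alive -> (alive,v2)
Op 11: gossip N2<->N1 -> N2.N0=(alive,v0) N2.N1=(alive,v2) N2.N2=(suspect,v1) | N1.N0=(alive,v0) N1.N1=(alive,v2) N1.N2=(suspect,v1)
Op 12: gossip N0<->N2 -> N0.N0=(alive,v0) N0.N1=(alive,v2) N0.N2=(suspect,v2) | N2.N0=(alive,v0) N2.N1=(alive,v2) N2.N2=(suspect,v2)

Answer: N0=alive,0 N1=alive,2 N2=suspect,2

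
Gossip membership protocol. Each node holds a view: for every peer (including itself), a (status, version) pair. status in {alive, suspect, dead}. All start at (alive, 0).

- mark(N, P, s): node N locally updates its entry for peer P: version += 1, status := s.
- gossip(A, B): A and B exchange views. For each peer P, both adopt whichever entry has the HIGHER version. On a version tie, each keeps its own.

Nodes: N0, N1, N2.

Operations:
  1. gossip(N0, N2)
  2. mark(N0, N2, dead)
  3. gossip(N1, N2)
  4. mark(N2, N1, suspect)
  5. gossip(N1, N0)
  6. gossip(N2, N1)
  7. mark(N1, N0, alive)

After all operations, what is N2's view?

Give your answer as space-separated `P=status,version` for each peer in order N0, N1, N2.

Answer: N0=alive,0 N1=suspect,1 N2=dead,1

Derivation:
Op 1: gossip N0<->N2 -> N0.N0=(alive,v0) N0.N1=(alive,v0) N0.N2=(alive,v0) | N2.N0=(alive,v0) N2.N1=(alive,v0) N2.N2=(alive,v0)
Op 2: N0 marks N2=dead -> (dead,v1)
Op 3: gossip N1<->N2 -> N1.N0=(alive,v0) N1.N1=(alive,v0) N1.N2=(alive,v0) | N2.N0=(alive,v0) N2.N1=(alive,v0) N2.N2=(alive,v0)
Op 4: N2 marks N1=suspect -> (suspect,v1)
Op 5: gossip N1<->N0 -> N1.N0=(alive,v0) N1.N1=(alive,v0) N1.N2=(dead,v1) | N0.N0=(alive,v0) N0.N1=(alive,v0) N0.N2=(dead,v1)
Op 6: gossip N2<->N1 -> N2.N0=(alive,v0) N2.N1=(suspect,v1) N2.N2=(dead,v1) | N1.N0=(alive,v0) N1.N1=(suspect,v1) N1.N2=(dead,v1)
Op 7: N1 marks N0=alive -> (alive,v1)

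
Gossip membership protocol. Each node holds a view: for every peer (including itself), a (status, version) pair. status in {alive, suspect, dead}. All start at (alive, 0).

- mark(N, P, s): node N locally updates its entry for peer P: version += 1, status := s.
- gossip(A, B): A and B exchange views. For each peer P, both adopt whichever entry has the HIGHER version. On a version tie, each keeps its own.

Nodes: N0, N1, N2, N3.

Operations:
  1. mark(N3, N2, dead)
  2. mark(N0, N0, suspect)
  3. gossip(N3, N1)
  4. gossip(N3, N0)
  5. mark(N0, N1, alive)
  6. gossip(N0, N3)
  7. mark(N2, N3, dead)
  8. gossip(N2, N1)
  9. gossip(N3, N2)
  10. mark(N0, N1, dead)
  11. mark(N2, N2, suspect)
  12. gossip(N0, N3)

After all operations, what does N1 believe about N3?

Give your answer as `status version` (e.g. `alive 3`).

Answer: dead 1

Derivation:
Op 1: N3 marks N2=dead -> (dead,v1)
Op 2: N0 marks N0=suspect -> (suspect,v1)
Op 3: gossip N3<->N1 -> N3.N0=(alive,v0) N3.N1=(alive,v0) N3.N2=(dead,v1) N3.N3=(alive,v0) | N1.N0=(alive,v0) N1.N1=(alive,v0) N1.N2=(dead,v1) N1.N3=(alive,v0)
Op 4: gossip N3<->N0 -> N3.N0=(suspect,v1) N3.N1=(alive,v0) N3.N2=(dead,v1) N3.N3=(alive,v0) | N0.N0=(suspect,v1) N0.N1=(alive,v0) N0.N2=(dead,v1) N0.N3=(alive,v0)
Op 5: N0 marks N1=alive -> (alive,v1)
Op 6: gossip N0<->N3 -> N0.N0=(suspect,v1) N0.N1=(alive,v1) N0.N2=(dead,v1) N0.N3=(alive,v0) | N3.N0=(suspect,v1) N3.N1=(alive,v1) N3.N2=(dead,v1) N3.N3=(alive,v0)
Op 7: N2 marks N3=dead -> (dead,v1)
Op 8: gossip N2<->N1 -> N2.N0=(alive,v0) N2.N1=(alive,v0) N2.N2=(dead,v1) N2.N3=(dead,v1) | N1.N0=(alive,v0) N1.N1=(alive,v0) N1.N2=(dead,v1) N1.N3=(dead,v1)
Op 9: gossip N3<->N2 -> N3.N0=(suspect,v1) N3.N1=(alive,v1) N3.N2=(dead,v1) N3.N3=(dead,v1) | N2.N0=(suspect,v1) N2.N1=(alive,v1) N2.N2=(dead,v1) N2.N3=(dead,v1)
Op 10: N0 marks N1=dead -> (dead,v2)
Op 11: N2 marks N2=suspect -> (suspect,v2)
Op 12: gossip N0<->N3 -> N0.N0=(suspect,v1) N0.N1=(dead,v2) N0.N2=(dead,v1) N0.N3=(dead,v1) | N3.N0=(suspect,v1) N3.N1=(dead,v2) N3.N2=(dead,v1) N3.N3=(dead,v1)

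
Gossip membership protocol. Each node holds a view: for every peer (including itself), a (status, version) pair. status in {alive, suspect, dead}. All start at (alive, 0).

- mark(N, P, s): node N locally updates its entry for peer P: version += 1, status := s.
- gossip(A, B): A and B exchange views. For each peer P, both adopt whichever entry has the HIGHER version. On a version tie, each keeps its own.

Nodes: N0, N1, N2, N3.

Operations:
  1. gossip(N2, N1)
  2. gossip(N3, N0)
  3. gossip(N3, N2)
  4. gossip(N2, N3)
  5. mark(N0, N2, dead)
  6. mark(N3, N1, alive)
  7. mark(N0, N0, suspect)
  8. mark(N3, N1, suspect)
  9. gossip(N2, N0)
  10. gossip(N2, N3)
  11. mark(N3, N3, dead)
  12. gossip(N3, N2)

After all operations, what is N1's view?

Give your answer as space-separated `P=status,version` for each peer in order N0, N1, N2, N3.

Answer: N0=alive,0 N1=alive,0 N2=alive,0 N3=alive,0

Derivation:
Op 1: gossip N2<->N1 -> N2.N0=(alive,v0) N2.N1=(alive,v0) N2.N2=(alive,v0) N2.N3=(alive,v0) | N1.N0=(alive,v0) N1.N1=(alive,v0) N1.N2=(alive,v0) N1.N3=(alive,v0)
Op 2: gossip N3<->N0 -> N3.N0=(alive,v0) N3.N1=(alive,v0) N3.N2=(alive,v0) N3.N3=(alive,v0) | N0.N0=(alive,v0) N0.N1=(alive,v0) N0.N2=(alive,v0) N0.N3=(alive,v0)
Op 3: gossip N3<->N2 -> N3.N0=(alive,v0) N3.N1=(alive,v0) N3.N2=(alive,v0) N3.N3=(alive,v0) | N2.N0=(alive,v0) N2.N1=(alive,v0) N2.N2=(alive,v0) N2.N3=(alive,v0)
Op 4: gossip N2<->N3 -> N2.N0=(alive,v0) N2.N1=(alive,v0) N2.N2=(alive,v0) N2.N3=(alive,v0) | N3.N0=(alive,v0) N3.N1=(alive,v0) N3.N2=(alive,v0) N3.N3=(alive,v0)
Op 5: N0 marks N2=dead -> (dead,v1)
Op 6: N3 marks N1=alive -> (alive,v1)
Op 7: N0 marks N0=suspect -> (suspect,v1)
Op 8: N3 marks N1=suspect -> (suspect,v2)
Op 9: gossip N2<->N0 -> N2.N0=(suspect,v1) N2.N1=(alive,v0) N2.N2=(dead,v1) N2.N3=(alive,v0) | N0.N0=(suspect,v1) N0.N1=(alive,v0) N0.N2=(dead,v1) N0.N3=(alive,v0)
Op 10: gossip N2<->N3 -> N2.N0=(suspect,v1) N2.N1=(suspect,v2) N2.N2=(dead,v1) N2.N3=(alive,v0) | N3.N0=(suspect,v1) N3.N1=(suspect,v2) N3.N2=(dead,v1) N3.N3=(alive,v0)
Op 11: N3 marks N3=dead -> (dead,v1)
Op 12: gossip N3<->N2 -> N3.N0=(suspect,v1) N3.N1=(suspect,v2) N3.N2=(dead,v1) N3.N3=(dead,v1) | N2.N0=(suspect,v1) N2.N1=(suspect,v2) N2.N2=(dead,v1) N2.N3=(dead,v1)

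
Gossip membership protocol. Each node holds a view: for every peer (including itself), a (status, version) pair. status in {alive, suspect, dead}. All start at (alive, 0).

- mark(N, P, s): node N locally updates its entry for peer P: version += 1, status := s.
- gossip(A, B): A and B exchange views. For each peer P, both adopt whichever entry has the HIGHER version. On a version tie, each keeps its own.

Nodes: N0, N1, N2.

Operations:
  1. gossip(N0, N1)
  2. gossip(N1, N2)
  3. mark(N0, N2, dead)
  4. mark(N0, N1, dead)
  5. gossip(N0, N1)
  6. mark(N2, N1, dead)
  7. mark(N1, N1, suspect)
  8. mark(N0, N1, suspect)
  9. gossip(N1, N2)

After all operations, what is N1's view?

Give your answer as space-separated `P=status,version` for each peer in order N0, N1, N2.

Answer: N0=alive,0 N1=suspect,2 N2=dead,1

Derivation:
Op 1: gossip N0<->N1 -> N0.N0=(alive,v0) N0.N1=(alive,v0) N0.N2=(alive,v0) | N1.N0=(alive,v0) N1.N1=(alive,v0) N1.N2=(alive,v0)
Op 2: gossip N1<->N2 -> N1.N0=(alive,v0) N1.N1=(alive,v0) N1.N2=(alive,v0) | N2.N0=(alive,v0) N2.N1=(alive,v0) N2.N2=(alive,v0)
Op 3: N0 marks N2=dead -> (dead,v1)
Op 4: N0 marks N1=dead -> (dead,v1)
Op 5: gossip N0<->N1 -> N0.N0=(alive,v0) N0.N1=(dead,v1) N0.N2=(dead,v1) | N1.N0=(alive,v0) N1.N1=(dead,v1) N1.N2=(dead,v1)
Op 6: N2 marks N1=dead -> (dead,v1)
Op 7: N1 marks N1=suspect -> (suspect,v2)
Op 8: N0 marks N1=suspect -> (suspect,v2)
Op 9: gossip N1<->N2 -> N1.N0=(alive,v0) N1.N1=(suspect,v2) N1.N2=(dead,v1) | N2.N0=(alive,v0) N2.N1=(suspect,v2) N2.N2=(dead,v1)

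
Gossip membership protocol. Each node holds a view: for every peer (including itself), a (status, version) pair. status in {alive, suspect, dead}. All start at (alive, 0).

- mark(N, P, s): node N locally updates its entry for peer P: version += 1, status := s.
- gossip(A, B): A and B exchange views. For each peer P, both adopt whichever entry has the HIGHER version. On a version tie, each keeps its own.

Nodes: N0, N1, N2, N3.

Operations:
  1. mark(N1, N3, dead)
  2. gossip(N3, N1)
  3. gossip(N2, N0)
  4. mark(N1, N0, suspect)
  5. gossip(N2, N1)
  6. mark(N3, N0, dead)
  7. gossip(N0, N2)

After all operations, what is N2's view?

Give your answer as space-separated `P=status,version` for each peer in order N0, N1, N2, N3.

Answer: N0=suspect,1 N1=alive,0 N2=alive,0 N3=dead,1

Derivation:
Op 1: N1 marks N3=dead -> (dead,v1)
Op 2: gossip N3<->N1 -> N3.N0=(alive,v0) N3.N1=(alive,v0) N3.N2=(alive,v0) N3.N3=(dead,v1) | N1.N0=(alive,v0) N1.N1=(alive,v0) N1.N2=(alive,v0) N1.N3=(dead,v1)
Op 3: gossip N2<->N0 -> N2.N0=(alive,v0) N2.N1=(alive,v0) N2.N2=(alive,v0) N2.N3=(alive,v0) | N0.N0=(alive,v0) N0.N1=(alive,v0) N0.N2=(alive,v0) N0.N3=(alive,v0)
Op 4: N1 marks N0=suspect -> (suspect,v1)
Op 5: gossip N2<->N1 -> N2.N0=(suspect,v1) N2.N1=(alive,v0) N2.N2=(alive,v0) N2.N3=(dead,v1) | N1.N0=(suspect,v1) N1.N1=(alive,v0) N1.N2=(alive,v0) N1.N3=(dead,v1)
Op 6: N3 marks N0=dead -> (dead,v1)
Op 7: gossip N0<->N2 -> N0.N0=(suspect,v1) N0.N1=(alive,v0) N0.N2=(alive,v0) N0.N3=(dead,v1) | N2.N0=(suspect,v1) N2.N1=(alive,v0) N2.N2=(alive,v0) N2.N3=(dead,v1)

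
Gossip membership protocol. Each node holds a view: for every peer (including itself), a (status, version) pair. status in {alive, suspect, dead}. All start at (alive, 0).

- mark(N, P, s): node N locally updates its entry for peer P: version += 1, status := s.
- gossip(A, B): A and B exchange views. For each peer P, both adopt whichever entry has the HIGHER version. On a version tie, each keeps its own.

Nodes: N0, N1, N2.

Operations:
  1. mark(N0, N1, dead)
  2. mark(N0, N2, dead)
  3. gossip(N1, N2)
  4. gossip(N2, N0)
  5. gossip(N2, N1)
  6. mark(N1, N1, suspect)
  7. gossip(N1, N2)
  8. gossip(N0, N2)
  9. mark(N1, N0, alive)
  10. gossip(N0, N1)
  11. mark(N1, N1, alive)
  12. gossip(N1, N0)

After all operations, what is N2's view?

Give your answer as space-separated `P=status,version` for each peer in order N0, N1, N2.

Answer: N0=alive,0 N1=suspect,2 N2=dead,1

Derivation:
Op 1: N0 marks N1=dead -> (dead,v1)
Op 2: N0 marks N2=dead -> (dead,v1)
Op 3: gossip N1<->N2 -> N1.N0=(alive,v0) N1.N1=(alive,v0) N1.N2=(alive,v0) | N2.N0=(alive,v0) N2.N1=(alive,v0) N2.N2=(alive,v0)
Op 4: gossip N2<->N0 -> N2.N0=(alive,v0) N2.N1=(dead,v1) N2.N2=(dead,v1) | N0.N0=(alive,v0) N0.N1=(dead,v1) N0.N2=(dead,v1)
Op 5: gossip N2<->N1 -> N2.N0=(alive,v0) N2.N1=(dead,v1) N2.N2=(dead,v1) | N1.N0=(alive,v0) N1.N1=(dead,v1) N1.N2=(dead,v1)
Op 6: N1 marks N1=suspect -> (suspect,v2)
Op 7: gossip N1<->N2 -> N1.N0=(alive,v0) N1.N1=(suspect,v2) N1.N2=(dead,v1) | N2.N0=(alive,v0) N2.N1=(suspect,v2) N2.N2=(dead,v1)
Op 8: gossip N0<->N2 -> N0.N0=(alive,v0) N0.N1=(suspect,v2) N0.N2=(dead,v1) | N2.N0=(alive,v0) N2.N1=(suspect,v2) N2.N2=(dead,v1)
Op 9: N1 marks N0=alive -> (alive,v1)
Op 10: gossip N0<->N1 -> N0.N0=(alive,v1) N0.N1=(suspect,v2) N0.N2=(dead,v1) | N1.N0=(alive,v1) N1.N1=(suspect,v2) N1.N2=(dead,v1)
Op 11: N1 marks N1=alive -> (alive,v3)
Op 12: gossip N1<->N0 -> N1.N0=(alive,v1) N1.N1=(alive,v3) N1.N2=(dead,v1) | N0.N0=(alive,v1) N0.N1=(alive,v3) N0.N2=(dead,v1)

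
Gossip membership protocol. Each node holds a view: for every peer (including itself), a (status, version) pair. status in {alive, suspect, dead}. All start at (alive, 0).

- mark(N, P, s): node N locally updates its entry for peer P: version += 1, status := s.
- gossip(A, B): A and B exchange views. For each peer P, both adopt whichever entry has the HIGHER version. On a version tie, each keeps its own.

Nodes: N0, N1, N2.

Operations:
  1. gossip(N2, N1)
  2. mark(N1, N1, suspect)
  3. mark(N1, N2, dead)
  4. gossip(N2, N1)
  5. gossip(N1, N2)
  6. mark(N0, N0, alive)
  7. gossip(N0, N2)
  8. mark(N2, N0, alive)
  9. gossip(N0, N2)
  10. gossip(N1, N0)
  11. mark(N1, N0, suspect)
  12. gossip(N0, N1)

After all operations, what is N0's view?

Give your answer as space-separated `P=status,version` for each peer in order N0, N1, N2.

Op 1: gossip N2<->N1 -> N2.N0=(alive,v0) N2.N1=(alive,v0) N2.N2=(alive,v0) | N1.N0=(alive,v0) N1.N1=(alive,v0) N1.N2=(alive,v0)
Op 2: N1 marks N1=suspect -> (suspect,v1)
Op 3: N1 marks N2=dead -> (dead,v1)
Op 4: gossip N2<->N1 -> N2.N0=(alive,v0) N2.N1=(suspect,v1) N2.N2=(dead,v1) | N1.N0=(alive,v0) N1.N1=(suspect,v1) N1.N2=(dead,v1)
Op 5: gossip N1<->N2 -> N1.N0=(alive,v0) N1.N1=(suspect,v1) N1.N2=(dead,v1) | N2.N0=(alive,v0) N2.N1=(suspect,v1) N2.N2=(dead,v1)
Op 6: N0 marks N0=alive -> (alive,v1)
Op 7: gossip N0<->N2 -> N0.N0=(alive,v1) N0.N1=(suspect,v1) N0.N2=(dead,v1) | N2.N0=(alive,v1) N2.N1=(suspect,v1) N2.N2=(dead,v1)
Op 8: N2 marks N0=alive -> (alive,v2)
Op 9: gossip N0<->N2 -> N0.N0=(alive,v2) N0.N1=(suspect,v1) N0.N2=(dead,v1) | N2.N0=(alive,v2) N2.N1=(suspect,v1) N2.N2=(dead,v1)
Op 10: gossip N1<->N0 -> N1.N0=(alive,v2) N1.N1=(suspect,v1) N1.N2=(dead,v1) | N0.N0=(alive,v2) N0.N1=(suspect,v1) N0.N2=(dead,v1)
Op 11: N1 marks N0=suspect -> (suspect,v3)
Op 12: gossip N0<->N1 -> N0.N0=(suspect,v3) N0.N1=(suspect,v1) N0.N2=(dead,v1) | N1.N0=(suspect,v3) N1.N1=(suspect,v1) N1.N2=(dead,v1)

Answer: N0=suspect,3 N1=suspect,1 N2=dead,1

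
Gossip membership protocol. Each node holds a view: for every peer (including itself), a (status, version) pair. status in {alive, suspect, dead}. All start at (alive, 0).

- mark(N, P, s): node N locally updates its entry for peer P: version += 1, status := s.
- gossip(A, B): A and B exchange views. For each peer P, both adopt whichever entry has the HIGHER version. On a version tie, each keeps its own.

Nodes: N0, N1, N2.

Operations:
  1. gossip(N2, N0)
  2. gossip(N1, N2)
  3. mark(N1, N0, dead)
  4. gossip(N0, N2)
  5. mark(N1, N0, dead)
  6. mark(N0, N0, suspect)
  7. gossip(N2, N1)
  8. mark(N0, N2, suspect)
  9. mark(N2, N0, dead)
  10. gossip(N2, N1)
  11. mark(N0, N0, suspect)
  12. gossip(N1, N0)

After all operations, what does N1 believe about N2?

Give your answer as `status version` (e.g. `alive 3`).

Op 1: gossip N2<->N0 -> N2.N0=(alive,v0) N2.N1=(alive,v0) N2.N2=(alive,v0) | N0.N0=(alive,v0) N0.N1=(alive,v0) N0.N2=(alive,v0)
Op 2: gossip N1<->N2 -> N1.N0=(alive,v0) N1.N1=(alive,v0) N1.N2=(alive,v0) | N2.N0=(alive,v0) N2.N1=(alive,v0) N2.N2=(alive,v0)
Op 3: N1 marks N0=dead -> (dead,v1)
Op 4: gossip N0<->N2 -> N0.N0=(alive,v0) N0.N1=(alive,v0) N0.N2=(alive,v0) | N2.N0=(alive,v0) N2.N1=(alive,v0) N2.N2=(alive,v0)
Op 5: N1 marks N0=dead -> (dead,v2)
Op 6: N0 marks N0=suspect -> (suspect,v1)
Op 7: gossip N2<->N1 -> N2.N0=(dead,v2) N2.N1=(alive,v0) N2.N2=(alive,v0) | N1.N0=(dead,v2) N1.N1=(alive,v0) N1.N2=(alive,v0)
Op 8: N0 marks N2=suspect -> (suspect,v1)
Op 9: N2 marks N0=dead -> (dead,v3)
Op 10: gossip N2<->N1 -> N2.N0=(dead,v3) N2.N1=(alive,v0) N2.N2=(alive,v0) | N1.N0=(dead,v3) N1.N1=(alive,v0) N1.N2=(alive,v0)
Op 11: N0 marks N0=suspect -> (suspect,v2)
Op 12: gossip N1<->N0 -> N1.N0=(dead,v3) N1.N1=(alive,v0) N1.N2=(suspect,v1) | N0.N0=(dead,v3) N0.N1=(alive,v0) N0.N2=(suspect,v1)

Answer: suspect 1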